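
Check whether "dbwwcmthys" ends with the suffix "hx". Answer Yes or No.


Input string: 'dbwwcmthys'
Suffix to check: 'hx'
Last 2 characters of input: 'ys'
Match: False
Result: No


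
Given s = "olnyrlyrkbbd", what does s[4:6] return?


Input string: 'olnyrlyrkbbd'
Operation: slice [4:6]
Extract characters: s[4]='r', s[5]='l'
Result: rl


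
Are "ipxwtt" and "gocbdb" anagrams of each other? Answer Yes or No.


String 1: 'ipxwtt' -> sorted: 'ipttwx'
String 2: 'gocbdb' -> sorted: 'bbcdgo'
Compare sorted forms: 'ipttwx' != 'bbcdgo'
Anagram: No


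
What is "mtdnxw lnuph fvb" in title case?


Input string: 'mtdnxw lnuph fvb'
Operation: capitalize first letter of each word
Word transformations: 'mtdnxw'->'Mtdnxw', 'lnuph'->'Lnuph', 'fvb'->'Fvb'
Result: Mtdnxw Lnuph Fvb


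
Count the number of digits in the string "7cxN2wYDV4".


Input string: '7cxN2wYDV4'
Operation: count digit characters (0-9)
Scan: '7'(digit), 'c', 'x', 'N', '2'(digit), 'w', 'Y', 'D', 'V', '4'(digit)
Digits found: 3
Result: 3


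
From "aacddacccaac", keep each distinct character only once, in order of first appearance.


Input: 'aacddacccaac'
Operation: keep first occurrence of each character
Scan: s[0]='a' new -> keep; s[1]='a' seen -> skip; s[2]='c' new -> keep; s[3]='d' new -> keep; s[4]='d' seen -> skip; s[5]='a' seen -> skip; s[6]='c' seen -> skip; s[7]='c' seen -> skip; s[8]='c' seen -> skip; s[9]='a' seen -> skip; s[10]='a' seen -> skip; s[11]='c' seen -> skip
Result: acd


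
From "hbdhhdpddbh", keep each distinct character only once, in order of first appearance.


Input: 'hbdhhdpddbh'
Operation: keep first occurrence of each character
Scan: s[0]='h' new -> keep; s[1]='b' new -> keep; s[2]='d' new -> keep; s[3]='h' seen -> skip; s[4]='h' seen -> skip; s[5]='d' seen -> skip; s[6]='p' new -> keep; s[7]='d' seen -> skip; s[8]='d' seen -> skip; s[9]='b' seen -> skip; s[10]='h' seen -> skip
Result: hbdp


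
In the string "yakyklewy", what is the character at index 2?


Input string: 'yakyklewy'
Operation: get character at index 2
Index mapping: s[0]='y', s[1]='a', s[2]='k'
Result: 'k'


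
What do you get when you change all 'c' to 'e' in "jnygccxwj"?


Input string: 'jnygccxwj'
Operation: replace 'c' with 'e'
Positions of 'c': 4, 5
After replacement: jnygeexwj


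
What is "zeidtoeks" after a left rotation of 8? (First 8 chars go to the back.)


Input: 'zeidtoeks', shift = 8
Operation: split at index 8 and swap parts
Front part s[0:8] = 'zeidtoek'
Back part s[8:] = 's'
Rotated = back + front = 's' + 'zeidtoek'
Result: szeidtoek


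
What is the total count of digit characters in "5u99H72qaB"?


Input string: '5u99H72qaB'
Operation: count digit characters (0-9)
Scan: '5'(digit), 'u', '9'(digit), '9'(digit), 'H', '7'(digit), '2'(digit), 'q', 'a', 'B'
Digits found: 5
Result: 5


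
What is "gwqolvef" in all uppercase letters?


Input string: 'gwqolvef'
Operation: convert each letter to uppercase
Mapping: 'g'->'G', 'w'->'W', 'q'->'Q', 'o'->'O', 'l'->'L', 'v'->'V', 'e'->'E', 'f'->'F'
Result: GWQOLVEF


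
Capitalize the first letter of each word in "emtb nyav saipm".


Input string: 'emtb nyav saipm'
Operation: capitalize first letter of each word
Word transformations: 'emtb'->'Emtb', 'nyav'->'Nyav', 'saipm'->'Saipm'
Result: Emtb Nyav Saipm


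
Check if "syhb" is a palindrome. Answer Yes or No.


Input string: 'syhb'
Reversed: 'bhys'
Compare pairs: s[0]='s' vs s[3]='b' (mismatch), s[1]='y' vs s[2]='h' (mismatch)
Palindrome: No


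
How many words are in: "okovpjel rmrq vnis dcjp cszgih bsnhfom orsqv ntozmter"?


Input string: 'okovpjel rmrq vnis dcjp cszgih bsnhfom orsqv ntozmter'
Operation: split by spaces
Words found: 'okovpjel', 'rmrq', 'vnis', 'dcjp', 'cszgih', 'bsnhfom', 'orsqv', 'ntozmter'
Word count: 8


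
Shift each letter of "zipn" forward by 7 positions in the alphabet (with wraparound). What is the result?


Input: 'zipn', shift = 7
Operation: for each letter, (position + 7) mod 26
Mapping: 'z'(25+7=32, 32 mod 26=6)->'g', 'i'(8+7=15)->'p', 'p'(15+7=22)->'w', 'n'(13+7=20)->'u'
Result: gpwu


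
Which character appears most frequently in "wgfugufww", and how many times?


Input: 'wgfugufww'
Operation: tally each character
Counts: 'f':2, 'g':2, 'u':2, 'w':3
Maximum: 'w' appears 3 times


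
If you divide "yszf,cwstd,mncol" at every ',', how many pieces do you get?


Input string: 'yszf,cwstd,mncol'
Delimiter: ','
Split result: 'yszf', 'cwstd', 'mncol'
Number of parts: 3


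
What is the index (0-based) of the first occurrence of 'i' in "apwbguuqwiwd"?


Input string: 'apwbguuqwiwd'
Target: 'i'
Scanning left to right: s[0]='a', s[1]='p', s[2]='w', s[3]='b', s[4]='g', s[5]='u', s[6]='u', s[7]='q', s[8]='w', s[9]='i'
First match at index: 9


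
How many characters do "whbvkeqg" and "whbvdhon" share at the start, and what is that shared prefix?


String 1: 'whbvkeqg'
String 2: 'whbvdhon'
Compare position by position:
pos 0: 'w' vs 'w' match
pos 1: 'h' vs 'h' match
pos 2: 'b' vs 'b' match
pos 3: 'v' vs 'v' match
pos 4: 'k' vs 'd' differ -> stop
Longest common prefix: "whbv" (length 4)


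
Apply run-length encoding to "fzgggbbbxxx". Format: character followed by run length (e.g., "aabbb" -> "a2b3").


Input: 'fzgggbbbxxx'
Operation: identify consecutive runs
Runs: 'f' -> f1, 'z' -> z1, 'ggg' -> g3, 'bbb' -> b3, 'xxx' -> x3
Encoded: f1z1g3b3x3


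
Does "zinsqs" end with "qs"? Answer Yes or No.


Input string: 'zinsqs'
Suffix to check: 'qs'
Last 2 characters of input: 'qs'
Match: True
Result: Yes


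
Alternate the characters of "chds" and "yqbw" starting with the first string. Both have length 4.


String 1: 'chds'
String 2: 'yqbw'
Operation: alternate characters
Pairs: 'c'+'y', 'h'+'q', 'd'+'b', 's'+'w'
Result: cyhqdbsw


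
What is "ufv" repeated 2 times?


Input string: 'ufv'
Operation: repeat 2 times
Concatenation: 'ufv' + 'ufv'
Result: ufvufv


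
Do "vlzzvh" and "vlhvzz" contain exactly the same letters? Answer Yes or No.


String 1: 'vlzzvh' -> sorted: 'hlvvzz'
String 2: 'vlhvzz' -> sorted: 'hlvvzz'
Compare sorted forms: 'hlvvzz' == 'hlvvzz'
Anagram: Yes


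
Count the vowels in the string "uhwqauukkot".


Input string: 'uhwqauukkot'
Operation: count vowels (a, e, i, o, u)
Scan: s[0]='u' (vowel), s[1]='h', s[2]='w', s[3]='q', s[4]='a' (vowel), s[5]='u' (vowel), s[6]='u' (vowel), s[7]='k', s[8]='k', s[9]='o' (vowel), s[10]='t'
Vowels found: 5
Result: 5


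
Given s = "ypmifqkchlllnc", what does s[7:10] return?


Input string: 'ypmifqkchlllnc'
Operation: slice [7:10]
Extract characters: s[7]='c', s[8]='h', s[9]='l'
Result: chl


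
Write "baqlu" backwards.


Input string: 'baqlu'
Operation: reverse character order
Original order: 'b' -> 'a' -> 'q' -> 'l' -> 'u'
Reversed order: 'u' -> 'l' -> 'q' -> 'a' -> 'b'
Result: ulqab


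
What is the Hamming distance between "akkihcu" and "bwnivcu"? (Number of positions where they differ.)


String 1: 'akkihcu'
String 2: 'bwnivcu'
Compare each position: pos 0: 'a'!='b', pos 1: 'k'!='w', pos 2: 'k'!='n', pos 3: 'i'=='i', pos 4: 'h'!='v', pos 5: 'c'=='c', pos 6: 'u'=='u'
Differing positions: 4
Hamming distance: 4


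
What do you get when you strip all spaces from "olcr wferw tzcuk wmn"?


Input string: 'olcr wferw tzcuk wmn'
Operation: remove all spaces
Words: 'olcr', 'wferw', 'tzcuk', 'wmn'
Join without spaces: olcrwferwtzcukwmn


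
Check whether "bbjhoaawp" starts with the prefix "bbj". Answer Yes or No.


Input string: 'bbjhoaawp'
Prefix to check: 'bbj'
First 3 characters of input: 'bbj'
Match: True
Result: Yes


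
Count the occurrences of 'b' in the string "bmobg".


Input string: 'bmobg'
Target character: 'b'
Scan each position: s[0]='b', s[3]='b'
Matches found at indices: 0, 3
Total: 2


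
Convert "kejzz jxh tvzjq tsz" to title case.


Input string: 'kejzz jxh tvzjq tsz'
Operation: capitalize first letter of each word
Word transformations: 'kejzz'->'Kejzz', 'jxh'->'Jxh', 'tvzjq'->'Tvzjq', 'tsz'->'Tsz'
Result: Kejzz Jxh Tvzjq Tsz


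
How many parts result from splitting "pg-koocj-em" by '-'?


Input string: 'pg-koocj-em'
Delimiter: '-'
Split result: 'pg', 'koocj', 'em'
Number of parts: 3


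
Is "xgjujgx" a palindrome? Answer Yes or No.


Input string: 'xgjujgx'
Reversed: 'xgjujgx'
Compare pairs: s[0]='x' vs s[6]='x' (match), s[1]='g' vs s[5]='g' (match), s[2]='j' vs s[4]='j' (match)
Palindrome: Yes


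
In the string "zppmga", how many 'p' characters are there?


Input string: 'zppmga'
Target character: 'p'
Scan each position: s[1]='p', s[2]='p'
Matches found at indices: 1, 2
Total: 2


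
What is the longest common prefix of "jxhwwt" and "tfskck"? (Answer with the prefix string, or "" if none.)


String 1: 'jxhwwt'
String 2: 'tfskck'
Compare position by position:
pos 0: 'j' vs 't' differ -> stop
Longest common prefix: "" (length 0)


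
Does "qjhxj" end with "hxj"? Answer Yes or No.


Input string: 'qjhxj'
Suffix to check: 'hxj'
Last 3 characters of input: 'hxj'
Match: True
Result: Yes


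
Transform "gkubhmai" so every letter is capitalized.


Input string: 'gkubhmai'
Operation: convert each letter to uppercase
Mapping: 'g'->'G', 'k'->'K', 'u'->'U', 'b'->'B', 'h'->'H', 'm'->'M', 'a'->'A', 'i'->'I'
Result: GKUBHMAI


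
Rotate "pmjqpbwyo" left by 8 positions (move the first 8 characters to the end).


Input: 'pmjqpbwyo', shift = 8
Operation: split at index 8 and swap parts
Front part s[0:8] = 'pmjqpbwy'
Back part s[8:] = 'o'
Rotated = back + front = 'o' + 'pmjqpbwy'
Result: opmjqpbwy


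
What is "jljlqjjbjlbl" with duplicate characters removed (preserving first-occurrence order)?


Input: 'jljlqjjbjlbl'
Operation: keep first occurrence of each character
Scan: s[0]='j' new -> keep; s[1]='l' new -> keep; s[2]='j' seen -> skip; s[3]='l' seen -> skip; s[4]='q' new -> keep; s[5]='j' seen -> skip; s[6]='j' seen -> skip; s[7]='b' new -> keep; s[8]='j' seen -> skip; s[9]='l' seen -> skip; s[10]='b' seen -> skip; s[11]='l' seen -> skip
Result: jlqb


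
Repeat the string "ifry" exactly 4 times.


Input string: 'ifry'
Operation: repeat 4 times
Concatenation: 'ifry' + 'ifry' + 'ifry' + 'ifry'
Result: ifryifryifryifry


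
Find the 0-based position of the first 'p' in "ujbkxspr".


Input string: 'ujbkxspr'
Target: 'p'
Scanning left to right: s[0]='u', s[1]='j', s[2]='b', s[3]='k', s[4]='x', s[5]='s', s[6]='p'
First match at index: 6


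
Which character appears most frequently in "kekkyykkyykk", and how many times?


Input: 'kekkyykkyykk'
Operation: tally each character
Counts: 'e':1, 'k':7, 'y':4
Maximum: 'k' appears 7 times


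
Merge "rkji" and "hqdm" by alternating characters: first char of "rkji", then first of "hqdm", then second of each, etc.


String 1: 'rkji'
String 2: 'hqdm'
Operation: alternate characters
Pairs: 'r'+'h', 'k'+'q', 'j'+'d', 'i'+'m'
Result: rhkqjdim


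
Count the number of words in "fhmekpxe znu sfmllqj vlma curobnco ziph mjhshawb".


Input string: 'fhmekpxe znu sfmllqj vlma curobnco ziph mjhshawb'
Operation: split by spaces
Words found: 'fhmekpxe', 'znu', 'sfmllqj', 'vlma', 'curobnco', 'ziph', 'mjhshawb'
Word count: 7


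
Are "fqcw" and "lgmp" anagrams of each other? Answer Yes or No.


String 1: 'fqcw' -> sorted: 'cfqw'
String 2: 'lgmp' -> sorted: 'glmp'
Compare sorted forms: 'cfqw' != 'glmp'
Anagram: No


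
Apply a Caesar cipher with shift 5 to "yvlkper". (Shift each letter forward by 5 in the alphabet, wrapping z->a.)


Input: 'yvlkper', shift = 5
Operation: for each letter, (position + 5) mod 26
Mapping: 'y'(24+5=29, 29 mod 26=3)->'d', 'v'(21+5=26, 26 mod 26=0)->'a', 'l'(11+5=16)->'q', 'k'(10+5=15)->'p', 'p'(15+5=20)->'u', 'e'(4+5=9)->'j', 'r'(17+5=22)->'w'
Result: daqpujw


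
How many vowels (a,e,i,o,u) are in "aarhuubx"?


Input string: 'aarhuubx'
Operation: count vowels (a, e, i, o, u)
Scan: s[0]='a' (vowel), s[1]='a' (vowel), s[2]='r', s[3]='h', s[4]='u' (vowel), s[5]='u' (vowel), s[6]='b', s[7]='x'
Vowels found: 4
Result: 4


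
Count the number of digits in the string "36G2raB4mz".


Input string: '36G2raB4mz'
Operation: count digit characters (0-9)
Scan: '3'(digit), '6'(digit), 'G', '2'(digit), 'r', 'a', 'B', '4'(digit), 'm', 'z'
Digits found: 4
Result: 4


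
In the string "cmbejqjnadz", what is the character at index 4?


Input string: 'cmbejqjnadz'
Operation: get character at index 4
Index mapping: s[0]='c', s[1]='m', s[2]='b', s[3]='e', s[4]='j'
Result: 'j'


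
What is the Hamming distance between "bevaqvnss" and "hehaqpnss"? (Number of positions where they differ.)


String 1: 'bevaqvnss'
String 2: 'hehaqpnss'
Compare each position: pos 0: 'b'!='h', pos 1: 'e'=='e', pos 2: 'v'!='h', pos 3: 'a'=='a', pos 4: 'q'=='q', pos 5: 'v'!='p', pos 6: 'n'=='n', pos 7: 's'=='s', pos 8: 's'=='s'
Differing positions: 3
Hamming distance: 3


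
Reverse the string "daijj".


Input string: 'daijj'
Operation: reverse character order
Original order: 'd' -> 'a' -> 'i' -> 'j' -> 'j'
Reversed order: 'j' -> 'j' -> 'i' -> 'a' -> 'd'
Result: jjiad


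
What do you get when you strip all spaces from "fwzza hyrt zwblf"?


Input string: 'fwzza hyrt zwblf'
Operation: remove all spaces
Words: 'fwzza', 'hyrt', 'zwblf'
Join without spaces: fwzzahyrtzwblf


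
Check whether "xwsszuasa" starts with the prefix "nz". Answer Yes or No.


Input string: 'xwsszuasa'
Prefix to check: 'nz'
First 2 characters of input: 'xw'
Match: False
Result: No


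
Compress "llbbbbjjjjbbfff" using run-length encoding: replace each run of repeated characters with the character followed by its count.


Input: 'llbbbbjjjjbbfff'
Operation: identify consecutive runs
Runs: 'll' -> l2, 'bbbb' -> b4, 'jjjj' -> j4, 'bb' -> b2, 'fff' -> f3
Encoded: l2b4j4b2f3


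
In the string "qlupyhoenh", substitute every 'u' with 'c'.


Input string: 'qlupyhoenh'
Operation: replace 'u' with 'c'
Positions of 'u': 2
After replacement: qlcpyhoenh


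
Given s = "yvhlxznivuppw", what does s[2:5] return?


Input string: 'yvhlxznivuppw'
Operation: slice [2:5]
Extract characters: s[2]='h', s[3]='l', s[4]='x'
Result: hlx


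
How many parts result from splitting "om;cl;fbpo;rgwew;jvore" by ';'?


Input string: 'om;cl;fbpo;rgwew;jvore'
Delimiter: ';'
Split result: 'om', 'cl', 'fbpo', 'rgwew', 'jvore'
Number of parts: 5


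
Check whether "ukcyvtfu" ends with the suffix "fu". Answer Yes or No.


Input string: 'ukcyvtfu'
Suffix to check: 'fu'
Last 2 characters of input: 'fu'
Match: True
Result: Yes


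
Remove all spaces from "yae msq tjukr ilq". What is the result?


Input string: 'yae msq tjukr ilq'
Operation: remove all spaces
Words: 'yae', 'msq', 'tjukr', 'ilq'
Join without spaces: yaemsqtjukrilq


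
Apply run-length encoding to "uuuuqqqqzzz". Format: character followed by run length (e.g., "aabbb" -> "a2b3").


Input: 'uuuuqqqqzzz'
Operation: identify consecutive runs
Runs: 'uuuu' -> u4, 'qqqq' -> q4, 'zzz' -> z3
Encoded: u4q4z3


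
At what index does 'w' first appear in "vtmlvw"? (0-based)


Input string: 'vtmlvw'
Target: 'w'
Scanning left to right: s[0]='v', s[1]='t', s[2]='m', s[3]='l', s[4]='v', s[5]='w'
First match at index: 5


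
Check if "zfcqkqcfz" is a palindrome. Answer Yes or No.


Input string: 'zfcqkqcfz'
Reversed: 'zfcqkqcfz'
Compare pairs: s[0]='z' vs s[8]='z' (match), s[1]='f' vs s[7]='f' (match), s[2]='c' vs s[6]='c' (match), s[3]='q' vs s[5]='q' (match)
Palindrome: Yes


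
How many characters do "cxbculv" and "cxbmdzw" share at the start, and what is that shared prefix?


String 1: 'cxbculv'
String 2: 'cxbmdzw'
Compare position by position:
pos 0: 'c' vs 'c' match
pos 1: 'x' vs 'x' match
pos 2: 'b' vs 'b' match
pos 3: 'c' vs 'm' differ -> stop
Longest common prefix: "cxb" (length 3)


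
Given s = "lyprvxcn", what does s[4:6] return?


Input string: 'lyprvxcn'
Operation: slice [4:6]
Extract characters: s[4]='v', s[5]='x'
Result: vx


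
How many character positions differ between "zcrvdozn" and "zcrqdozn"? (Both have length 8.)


String 1: 'zcrvdozn'
String 2: 'zcrqdozn'
Compare each position: pos 0: 'z'=='z', pos 1: 'c'=='c', pos 2: 'r'=='r', pos 3: 'v'!='q', pos 4: 'd'=='d', pos 5: 'o'=='o', pos 6: 'z'=='z', pos 7: 'n'=='n'
Differing positions: 1
Hamming distance: 1


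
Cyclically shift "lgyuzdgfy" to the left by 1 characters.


Input: 'lgyuzdgfy', shift = 1
Operation: split at index 1 and swap parts
Front part s[0:1] = 'l'
Back part s[1:] = 'gyuzdgfy'
Rotated = back + front = 'gyuzdgfy' + 'l'
Result: gyuzdgfyl


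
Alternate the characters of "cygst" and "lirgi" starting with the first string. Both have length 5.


String 1: 'cygst'
String 2: 'lirgi'
Operation: alternate characters
Pairs: 'c'+'l', 'y'+'i', 'g'+'r', 's'+'g', 't'+'i'
Result: clyigrsgti


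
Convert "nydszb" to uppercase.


Input string: 'nydszb'
Operation: convert each letter to uppercase
Mapping: 'n'->'N', 'y'->'Y', 'd'->'D', 's'->'S', 'z'->'Z', 'b'->'B'
Result: NYDSZB


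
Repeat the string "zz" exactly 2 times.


Input string: 'zz'
Operation: repeat 2 times
Concatenation: 'zz' + 'zz'
Result: zzzz


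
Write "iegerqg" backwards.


Input string: 'iegerqg'
Operation: reverse character order
Original order: 'i' -> 'e' -> 'g' -> 'e' -> 'r' -> 'q' -> 'g'
Reversed order: 'g' -> 'q' -> 'r' -> 'e' -> 'g' -> 'e' -> 'i'
Result: gqregei


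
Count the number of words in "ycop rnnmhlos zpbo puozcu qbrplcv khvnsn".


Input string: 'ycop rnnmhlos zpbo puozcu qbrplcv khvnsn'
Operation: split by spaces
Words found: 'ycop', 'rnnmhlos', 'zpbo', 'puozcu', 'qbrplcv', 'khvnsn'
Word count: 6


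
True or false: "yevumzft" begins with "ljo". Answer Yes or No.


Input string: 'yevumzft'
Prefix to check: 'ljo'
First 3 characters of input: 'yev'
Match: False
Result: No


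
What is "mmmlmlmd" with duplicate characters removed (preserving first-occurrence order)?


Input: 'mmmlmlmd'
Operation: keep first occurrence of each character
Scan: s[0]='m' new -> keep; s[1]='m' seen -> skip; s[2]='m' seen -> skip; s[3]='l' new -> keep; s[4]='m' seen -> skip; s[5]='l' seen -> skip; s[6]='m' seen -> skip; s[7]='d' new -> keep
Result: mld


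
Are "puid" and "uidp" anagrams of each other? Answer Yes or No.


String 1: 'puid' -> sorted: 'dipu'
String 2: 'uidp' -> sorted: 'dipu'
Compare sorted forms: 'dipu' == 'dipu'
Anagram: Yes


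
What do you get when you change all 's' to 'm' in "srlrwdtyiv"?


Input string: 'srlrwdtyiv'
Operation: replace 's' with 'm'
Positions of 's': 0
After replacement: mrlrwdtyiv


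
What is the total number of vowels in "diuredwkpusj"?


Input string: 'diuredwkpusj'
Operation: count vowels (a, e, i, o, u)
Scan: s[0]='d', s[1]='i' (vowel), s[2]='u' (vowel), s[3]='r', s[4]='e' (vowel), s[5]='d', s[6]='w', s[7]='k', s[8]='p', s[9]='u' (vowel), s[10]='s', s[11]='j'
Vowels found: 4
Result: 4


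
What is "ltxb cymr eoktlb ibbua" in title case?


Input string: 'ltxb cymr eoktlb ibbua'
Operation: capitalize first letter of each word
Word transformations: 'ltxb'->'Ltxb', 'cymr'->'Cymr', 'eoktlb'->'Eoktlb', 'ibbua'->'Ibbua'
Result: Ltxb Cymr Eoktlb Ibbua


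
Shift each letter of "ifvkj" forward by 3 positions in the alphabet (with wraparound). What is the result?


Input: 'ifvkj', shift = 3
Operation: for each letter, (position + 3) mod 26
Mapping: 'i'(8+3=11)->'l', 'f'(5+3=8)->'i', 'v'(21+3=24)->'y', 'k'(10+3=13)->'n', 'j'(9+3=12)->'m'
Result: liynm


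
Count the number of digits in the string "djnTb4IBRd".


Input string: 'djnTb4IBRd'
Operation: count digit characters (0-9)
Scan: 'd', 'j', 'n', 'T', 'b', '4'(digit), 'I', 'B', 'R', 'd'
Digits found: 1
Result: 1


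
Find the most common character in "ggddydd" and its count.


Input: 'ggddydd'
Operation: tally each character
Counts: 'd':4, 'g':2, 'y':1
Maximum: 'd' appears 4 times


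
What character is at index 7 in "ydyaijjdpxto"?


Input string: 'ydyaijjdpxto'
Operation: get character at index 7
Index mapping: s[0]='y', s[1]='d', s[2]='y', s[3]='a', s[4]='i', s[5]='j', s[6]='j', s[7]='d'
Result: 'd'


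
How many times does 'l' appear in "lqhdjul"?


Input string: 'lqhdjul'
Target character: 'l'
Scan each position: s[0]='l', s[6]='l'
Matches found at indices: 0, 6
Total: 2


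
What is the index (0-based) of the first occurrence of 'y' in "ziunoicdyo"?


Input string: 'ziunoicdyo'
Target: 'y'
Scanning left to right: s[0]='z', s[1]='i', s[2]='u', s[3]='n', s[4]='o', s[5]='i', s[6]='c', s[7]='d', s[8]='y'
First match at index: 8


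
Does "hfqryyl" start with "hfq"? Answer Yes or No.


Input string: 'hfqryyl'
Prefix to check: 'hfq'
First 3 characters of input: 'hfq'
Match: True
Result: Yes


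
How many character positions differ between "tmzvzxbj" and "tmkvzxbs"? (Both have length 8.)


String 1: 'tmzvzxbj'
String 2: 'tmkvzxbs'
Compare each position: pos 0: 't'=='t', pos 1: 'm'=='m', pos 2: 'z'!='k', pos 3: 'v'=='v', pos 4: 'z'=='z', pos 5: 'x'=='x', pos 6: 'b'=='b', pos 7: 'j'!='s'
Differing positions: 2
Hamming distance: 2


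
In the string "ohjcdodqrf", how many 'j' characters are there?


Input string: 'ohjcdodqrf'
Target character: 'j'
Scan each position: s[2]='j'
Matches found at indices: 2
Total: 1


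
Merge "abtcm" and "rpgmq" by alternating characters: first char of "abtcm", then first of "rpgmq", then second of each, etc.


String 1: 'abtcm'
String 2: 'rpgmq'
Operation: alternate characters
Pairs: 'a'+'r', 'b'+'p', 't'+'g', 'c'+'m', 'm'+'q'
Result: arbptgcmmq


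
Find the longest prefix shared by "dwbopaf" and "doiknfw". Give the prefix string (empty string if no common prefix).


String 1: 'dwbopaf'
String 2: 'doiknfw'
Compare position by position:
pos 0: 'd' vs 'd' match
pos 1: 'w' vs 'o' differ -> stop
Longest common prefix: "d" (length 1)


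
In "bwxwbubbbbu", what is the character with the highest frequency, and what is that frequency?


Input: 'bwxwbubbbbu'
Operation: tally each character
Counts: 'b':6, 'u':2, 'w':2, 'x':1
Maximum: 'b' appears 6 times


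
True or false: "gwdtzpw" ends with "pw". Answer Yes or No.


Input string: 'gwdtzpw'
Suffix to check: 'pw'
Last 2 characters of input: 'pw'
Match: True
Result: Yes


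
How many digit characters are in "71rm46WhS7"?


Input string: '71rm46WhS7'
Operation: count digit characters (0-9)
Scan: '7'(digit), '1'(digit), 'r', 'm', '4'(digit), '6'(digit), 'W', 'h', 'S', '7'(digit)
Digits found: 5
Result: 5


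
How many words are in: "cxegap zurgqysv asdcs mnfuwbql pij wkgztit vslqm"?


Input string: 'cxegap zurgqysv asdcs mnfuwbql pij wkgztit vslqm'
Operation: split by spaces
Words found: 'cxegap', 'zurgqysv', 'asdcs', 'mnfuwbql', 'pij', 'wkgztit', 'vslqm'
Word count: 7


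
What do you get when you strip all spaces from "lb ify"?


Input string: 'lb ify'
Operation: remove all spaces
Words: 'lb', 'ify'
Join without spaces: lbify


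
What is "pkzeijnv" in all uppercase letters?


Input string: 'pkzeijnv'
Operation: convert each letter to uppercase
Mapping: 'p'->'P', 'k'->'K', 'z'->'Z', 'e'->'E', 'i'->'I', 'j'->'J', 'n'->'N', 'v'->'V'
Result: PKZEIJNV


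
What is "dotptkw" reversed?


Input string: 'dotptkw'
Operation: reverse character order
Original order: 'd' -> 'o' -> 't' -> 'p' -> 't' -> 'k' -> 'w'
Reversed order: 'w' -> 'k' -> 't' -> 'p' -> 't' -> 'o' -> 'd'
Result: wktptod


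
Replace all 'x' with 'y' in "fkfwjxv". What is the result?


Input string: 'fkfwjxv'
Operation: replace 'x' with 'y'
Positions of 'x': 5
After replacement: fkfwjyv


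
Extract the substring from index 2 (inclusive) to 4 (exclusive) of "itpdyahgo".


Input string: 'itpdyahgo'
Operation: slice [2:4]
Extract characters: s[2]='p', s[3]='d'
Result: pd


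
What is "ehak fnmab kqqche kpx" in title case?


Input string: 'ehak fnmab kqqche kpx'
Operation: capitalize first letter of each word
Word transformations: 'ehak'->'Ehak', 'fnmab'->'Fnmab', 'kqqche'->'Kqqche', 'kpx'->'Kpx'
Result: Ehak Fnmab Kqqche Kpx


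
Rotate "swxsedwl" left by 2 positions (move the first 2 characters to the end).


Input: 'swxsedwl', shift = 2
Operation: split at index 2 and swap parts
Front part s[0:2] = 'sw'
Back part s[2:] = 'xsedwl'
Rotated = back + front = 'xsedwl' + 'sw'
Result: xsedwlsw


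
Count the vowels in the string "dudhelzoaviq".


Input string: 'dudhelzoaviq'
Operation: count vowels (a, e, i, o, u)
Scan: s[0]='d', s[1]='u' (vowel), s[2]='d', s[3]='h', s[4]='e' (vowel), s[5]='l', s[6]='z', s[7]='o' (vowel), s[8]='a' (vowel), s[9]='v', s[10]='i' (vowel), s[11]='q'
Vowels found: 5
Result: 5


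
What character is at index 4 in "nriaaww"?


Input string: 'nriaaww'
Operation: get character at index 4
Index mapping: s[0]='n', s[1]='r', s[2]='i', s[3]='a', s[4]='a'
Result: 'a'


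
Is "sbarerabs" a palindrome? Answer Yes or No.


Input string: 'sbarerabs'
Reversed: 'sbarerabs'
Compare pairs: s[0]='s' vs s[8]='s' (match), s[1]='b' vs s[7]='b' (match), s[2]='a' vs s[6]='a' (match), s[3]='r' vs s[5]='r' (match)
Palindrome: Yes


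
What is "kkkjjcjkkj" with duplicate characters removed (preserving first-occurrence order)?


Input: 'kkkjjcjkkj'
Operation: keep first occurrence of each character
Scan: s[0]='k' new -> keep; s[1]='k' seen -> skip; s[2]='k' seen -> skip; s[3]='j' new -> keep; s[4]='j' seen -> skip; s[5]='c' new -> keep; s[6]='j' seen -> skip; s[7]='k' seen -> skip; s[8]='k' seen -> skip; s[9]='j' seen -> skip
Result: kjc


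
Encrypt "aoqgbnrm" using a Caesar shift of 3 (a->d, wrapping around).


Input: 'aoqgbnrm', shift = 3
Operation: for each letter, (position + 3) mod 26
Mapping: 'a'(0+3=3)->'d', 'o'(14+3=17)->'r', 'q'(16+3=19)->'t', 'g'(6+3=9)->'j', 'b'(1+3=4)->'e', 'n'(13+3=16)->'q', 'r'(17+3=20)->'u', 'm'(12+3=15)->'p'
Result: drtjequp


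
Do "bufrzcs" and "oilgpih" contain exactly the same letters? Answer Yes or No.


String 1: 'bufrzcs' -> sorted: 'bcfrsuz'
String 2: 'oilgpih' -> sorted: 'ghiilop'
Compare sorted forms: 'bcfrsuz' != 'ghiilop'
Anagram: No


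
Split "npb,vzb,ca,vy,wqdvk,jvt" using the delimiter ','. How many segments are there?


Input string: 'npb,vzb,ca,vy,wqdvk,jvt'
Delimiter: ','
Split result: 'npb', 'vzb', 'ca', 'vy', 'wqdvk', 'jvt'
Number of parts: 6


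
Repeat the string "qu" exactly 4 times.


Input string: 'qu'
Operation: repeat 4 times
Concatenation: 'qu' + 'qu' + 'qu' + 'qu'
Result: ququququ


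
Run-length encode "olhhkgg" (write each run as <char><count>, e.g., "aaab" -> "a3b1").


Input: 'olhhkgg'
Operation: identify consecutive runs
Runs: 'o' -> o1, 'l' -> l1, 'hh' -> h2, 'k' -> k1, 'gg' -> g2
Encoded: o1l1h2k1g2


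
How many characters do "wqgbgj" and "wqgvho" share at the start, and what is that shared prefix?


String 1: 'wqgbgj'
String 2: 'wqgvho'
Compare position by position:
pos 0: 'w' vs 'w' match
pos 1: 'q' vs 'q' match
pos 2: 'g' vs 'g' match
pos 3: 'b' vs 'v' differ -> stop
Longest common prefix: "wqg" (length 3)


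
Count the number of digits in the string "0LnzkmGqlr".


Input string: '0LnzkmGqlr'
Operation: count digit characters (0-9)
Scan: '0'(digit), 'L', 'n', 'z', 'k', 'm', 'G', 'q', 'l', 'r'
Digits found: 1
Result: 1


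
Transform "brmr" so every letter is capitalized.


Input string: 'brmr'
Operation: convert each letter to uppercase
Mapping: 'b'->'B', 'r'->'R', 'm'->'M', 'r'->'R'
Result: BRMR


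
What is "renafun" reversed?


Input string: 'renafun'
Operation: reverse character order
Original order: 'r' -> 'e' -> 'n' -> 'a' -> 'f' -> 'u' -> 'n'
Reversed order: 'n' -> 'u' -> 'f' -> 'a' -> 'n' -> 'e' -> 'r'
Result: nufaner


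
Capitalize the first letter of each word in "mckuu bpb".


Input string: 'mckuu bpb'
Operation: capitalize first letter of each word
Word transformations: 'mckuu'->'Mckuu', 'bpb'->'Bpb'
Result: Mckuu Bpb


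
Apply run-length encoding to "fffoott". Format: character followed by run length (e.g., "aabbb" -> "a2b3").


Input: 'fffoott'
Operation: identify consecutive runs
Runs: 'fff' -> f3, 'oo' -> o2, 'tt' -> t2
Encoded: f3o2t2


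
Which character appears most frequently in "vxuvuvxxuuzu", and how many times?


Input: 'vxuvuvxxuuzu'
Operation: tally each character
Counts: 'u':5, 'v':3, 'x':3, 'z':1
Maximum: 'u' appears 5 times


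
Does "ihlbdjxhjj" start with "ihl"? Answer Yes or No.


Input string: 'ihlbdjxhjj'
Prefix to check: 'ihl'
First 3 characters of input: 'ihl'
Match: True
Result: Yes


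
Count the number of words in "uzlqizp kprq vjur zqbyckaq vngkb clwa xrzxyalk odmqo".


Input string: 'uzlqizp kprq vjur zqbyckaq vngkb clwa xrzxyalk odmqo'
Operation: split by spaces
Words found: 'uzlqizp', 'kprq', 'vjur', 'zqbyckaq', 'vngkb', 'clwa', 'xrzxyalk', 'odmqo'
Word count: 8


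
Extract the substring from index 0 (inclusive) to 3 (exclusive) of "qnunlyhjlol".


Input string: 'qnunlyhjlol'
Operation: slice [0:3]
Extract characters: s[0]='q', s[1]='n', s[2]='u'
Result: qnu


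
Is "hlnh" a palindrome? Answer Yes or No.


Input string: 'hlnh'
Reversed: 'hnlh'
Compare pairs: s[0]='h' vs s[3]='h' (match), s[1]='l' vs s[2]='n' (mismatch)
Palindrome: No


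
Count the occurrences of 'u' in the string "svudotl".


Input string: 'svudotl'
Target character: 'u'
Scan each position: s[2]='u'
Matches found at indices: 2
Total: 1


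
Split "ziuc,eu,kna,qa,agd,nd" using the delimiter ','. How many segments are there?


Input string: 'ziuc,eu,kna,qa,agd,nd'
Delimiter: ','
Split result: 'ziuc', 'eu', 'kna', 'qa', 'agd', 'nd'
Number of parts: 6


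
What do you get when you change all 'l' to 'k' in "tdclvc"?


Input string: 'tdclvc'
Operation: replace 'l' with 'k'
Positions of 'l': 3
After replacement: tdckvc


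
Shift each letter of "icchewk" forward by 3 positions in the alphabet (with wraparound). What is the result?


Input: 'icchewk', shift = 3
Operation: for each letter, (position + 3) mod 26
Mapping: 'i'(8+3=11)->'l', 'c'(2+3=5)->'f', 'c'(2+3=5)->'f', 'h'(7+3=10)->'k', 'e'(4+3=7)->'h', 'w'(22+3=25)->'z', 'k'(10+3=13)->'n'
Result: lffkhzn


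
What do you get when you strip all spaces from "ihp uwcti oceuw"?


Input string: 'ihp uwcti oceuw'
Operation: remove all spaces
Words: 'ihp', 'uwcti', 'oceuw'
Join without spaces: ihpuwctioceuw


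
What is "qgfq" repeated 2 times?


Input string: 'qgfq'
Operation: repeat 2 times
Concatenation: 'qgfq' + 'qgfq'
Result: qgfqqgfq


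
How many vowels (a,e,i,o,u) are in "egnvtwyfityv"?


Input string: 'egnvtwyfityv'
Operation: count vowels (a, e, i, o, u)
Scan: s[0]='e' (vowel), s[1]='g', s[2]='n', s[3]='v', s[4]='t', s[5]='w', s[6]='y', s[7]='f', s[8]='i' (vowel), s[9]='t', s[10]='y', s[11]='v'
Vowels found: 2
Result: 2


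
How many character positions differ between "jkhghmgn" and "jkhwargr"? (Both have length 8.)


String 1: 'jkhghmgn'
String 2: 'jkhwargr'
Compare each position: pos 0: 'j'=='j', pos 1: 'k'=='k', pos 2: 'h'=='h', pos 3: 'g'!='w', pos 4: 'h'!='a', pos 5: 'm'!='r', pos 6: 'g'=='g', pos 7: 'n'!='r'
Differing positions: 4
Hamming distance: 4


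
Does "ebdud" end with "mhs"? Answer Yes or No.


Input string: 'ebdud'
Suffix to check: 'mhs'
Last 3 characters of input: 'dud'
Match: False
Result: No


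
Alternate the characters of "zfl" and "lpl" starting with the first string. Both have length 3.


String 1: 'zfl'
String 2: 'lpl'
Operation: alternate characters
Pairs: 'z'+'l', 'f'+'p', 'l'+'l'
Result: zlfpll


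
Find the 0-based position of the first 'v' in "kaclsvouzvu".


Input string: 'kaclsvouzvu'
Target: 'v'
Scanning left to right: s[0]='k', s[1]='a', s[2]='c', s[3]='l', s[4]='s', s[5]='v'
First match at index: 5


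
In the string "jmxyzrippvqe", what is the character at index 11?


Input string: 'jmxyzrippvqe'
Operation: get character at index 11
Index mapping: s[0]='j', s[1]='m', s[2]='x', s[3]='y', s[4]='z', s[5]='r', s[6]='i', s[7]='p', s[8]='p', s[9]='v', s[10]='q', s[11]='e'
Result: 'e'


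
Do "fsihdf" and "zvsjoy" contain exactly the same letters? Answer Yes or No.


String 1: 'fsihdf' -> sorted: 'dffhis'
String 2: 'zvsjoy' -> sorted: 'josvyz'
Compare sorted forms: 'dffhis' != 'josvyz'
Anagram: No


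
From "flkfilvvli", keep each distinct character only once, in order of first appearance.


Input: 'flkfilvvli'
Operation: keep first occurrence of each character
Scan: s[0]='f' new -> keep; s[1]='l' new -> keep; s[2]='k' new -> keep; s[3]='f' seen -> skip; s[4]='i' new -> keep; s[5]='l' seen -> skip; s[6]='v' new -> keep; s[7]='v' seen -> skip; s[8]='l' seen -> skip; s[9]='i' seen -> skip
Result: flkiv


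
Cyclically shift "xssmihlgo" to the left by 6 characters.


Input: 'xssmihlgo', shift = 6
Operation: split at index 6 and swap parts
Front part s[0:6] = 'xssmih'
Back part s[6:] = 'lgo'
Rotated = back + front = 'lgo' + 'xssmih'
Result: lgoxssmih


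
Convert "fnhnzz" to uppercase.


Input string: 'fnhnzz'
Operation: convert each letter to uppercase
Mapping: 'f'->'F', 'n'->'N', 'h'->'H', 'n'->'N', 'z'->'Z', 'z'->'Z'
Result: FNHNZZ


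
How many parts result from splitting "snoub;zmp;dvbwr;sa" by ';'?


Input string: 'snoub;zmp;dvbwr;sa'
Delimiter: ';'
Split result: 'snoub', 'zmp', 'dvbwr', 'sa'
Number of parts: 4


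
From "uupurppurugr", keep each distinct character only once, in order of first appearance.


Input: 'uupurppurugr'
Operation: keep first occurrence of each character
Scan: s[0]='u' new -> keep; s[1]='u' seen -> skip; s[2]='p' new -> keep; s[3]='u' seen -> skip; s[4]='r' new -> keep; s[5]='p' seen -> skip; s[6]='p' seen -> skip; s[7]='u' seen -> skip; s[8]='r' seen -> skip; s[9]='u' seen -> skip; s[10]='g' new -> keep; s[11]='r' seen -> skip
Result: uprg


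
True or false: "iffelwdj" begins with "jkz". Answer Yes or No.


Input string: 'iffelwdj'
Prefix to check: 'jkz'
First 3 characters of input: 'iff'
Match: False
Result: No


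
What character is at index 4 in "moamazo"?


Input string: 'moamazo'
Operation: get character at index 4
Index mapping: s[0]='m', s[1]='o', s[2]='a', s[3]='m', s[4]='a'
Result: 'a'


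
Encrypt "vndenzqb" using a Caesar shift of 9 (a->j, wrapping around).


Input: 'vndenzqb', shift = 9
Operation: for each letter, (position + 9) mod 26
Mapping: 'v'(21+9=30, 30 mod 26=4)->'e', 'n'(13+9=22)->'w', 'd'(3+9=12)->'m', 'e'(4+9=13)->'n', 'n'(13+9=22)->'w', 'z'(25+9=34, 34 mod 26=8)->'i', 'q'(16+9=25)->'z', 'b'(1+9=10)->'k'
Result: ewmnwizk


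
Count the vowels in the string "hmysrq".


Input string: 'hmysrq'
Operation: count vowels (a, e, i, o, u)
Scan: s[0]='h', s[1]='m', s[2]='y', s[3]='s', s[4]='r', s[5]='q'
Vowels found: 0
Result: 0


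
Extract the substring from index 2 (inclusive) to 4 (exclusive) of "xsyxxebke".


Input string: 'xsyxxebke'
Operation: slice [2:4]
Extract characters: s[2]='y', s[3]='x'
Result: yx


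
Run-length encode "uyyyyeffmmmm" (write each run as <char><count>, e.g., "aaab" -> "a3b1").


Input: 'uyyyyeffmmmm'
Operation: identify consecutive runs
Runs: 'u' -> u1, 'yyyy' -> y4, 'e' -> e1, 'ff' -> f2, 'mmmm' -> m4
Encoded: u1y4e1f2m4


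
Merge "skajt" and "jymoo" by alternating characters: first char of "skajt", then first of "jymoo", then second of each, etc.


String 1: 'skajt'
String 2: 'jymoo'
Operation: alternate characters
Pairs: 's'+'j', 'k'+'y', 'a'+'m', 'j'+'o', 't'+'o'
Result: sjkyamjoto


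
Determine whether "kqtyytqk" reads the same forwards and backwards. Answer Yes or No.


Input string: 'kqtyytqk'
Reversed: 'kqtyytqk'
Compare pairs: s[0]='k' vs s[7]='k' (match), s[1]='q' vs s[6]='q' (match), s[2]='t' vs s[5]='t' (match), s[3]='y' vs s[4]='y' (match)
Palindrome: Yes


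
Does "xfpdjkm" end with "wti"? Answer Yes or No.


Input string: 'xfpdjkm'
Suffix to check: 'wti'
Last 3 characters of input: 'jkm'
Match: False
Result: No


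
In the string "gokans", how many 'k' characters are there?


Input string: 'gokans'
Target character: 'k'
Scan each position: s[2]='k'
Matches found at indices: 2
Total: 1


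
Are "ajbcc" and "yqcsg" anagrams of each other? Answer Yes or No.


String 1: 'ajbcc' -> sorted: 'abccj'
String 2: 'yqcsg' -> sorted: 'cgqsy'
Compare sorted forms: 'abccj' != 'cgqsy'
Anagram: No


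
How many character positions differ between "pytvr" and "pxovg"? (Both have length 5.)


String 1: 'pytvr'
String 2: 'pxovg'
Compare each position: pos 0: 'p'=='p', pos 1: 'y'!='x', pos 2: 't'!='o', pos 3: 'v'=='v', pos 4: 'r'!='g'
Differing positions: 3
Hamming distance: 3


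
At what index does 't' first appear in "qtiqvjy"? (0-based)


Input string: 'qtiqvjy'
Target: 't'
Scanning left to right: s[0]='q', s[1]='t'
First match at index: 1


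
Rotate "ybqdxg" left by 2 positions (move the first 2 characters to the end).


Input: 'ybqdxg', shift = 2
Operation: split at index 2 and swap parts
Front part s[0:2] = 'yb'
Back part s[2:] = 'qdxg'
Rotated = back + front = 'qdxg' + 'yb'
Result: qdxgyb


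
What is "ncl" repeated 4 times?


Input string: 'ncl'
Operation: repeat 4 times
Concatenation: 'ncl' + 'ncl' + 'ncl' + 'ncl'
Result: nclnclnclncl


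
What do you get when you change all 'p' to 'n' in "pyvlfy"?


Input string: 'pyvlfy'
Operation: replace 'p' with 'n'
Positions of 'p': 0
After replacement: nyvlfy


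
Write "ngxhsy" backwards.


Input string: 'ngxhsy'
Operation: reverse character order
Original order: 'n' -> 'g' -> 'x' -> 'h' -> 's' -> 'y'
Reversed order: 'y' -> 's' -> 'h' -> 'x' -> 'g' -> 'n'
Result: yshxgn


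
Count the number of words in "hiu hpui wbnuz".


Input string: 'hiu hpui wbnuz'
Operation: split by spaces
Words found: 'hiu', 'hpui', 'wbnuz'
Word count: 3


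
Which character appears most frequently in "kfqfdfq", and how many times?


Input: 'kfqfdfq'
Operation: tally each character
Counts: 'd':1, 'f':3, 'k':1, 'q':2
Maximum: 'f' appears 3 times


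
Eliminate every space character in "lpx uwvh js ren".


Input string: 'lpx uwvh js ren'
Operation: remove all spaces
Words: 'lpx', 'uwvh', 'js', 'ren'
Join without spaces: lpxuwvhjsren


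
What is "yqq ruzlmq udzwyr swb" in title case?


Input string: 'yqq ruzlmq udzwyr swb'
Operation: capitalize first letter of each word
Word transformations: 'yqq'->'Yqq', 'ruzlmq'->'Ruzlmq', 'udzwyr'->'Udzwyr', 'swb'->'Swb'
Result: Yqq Ruzlmq Udzwyr Swb


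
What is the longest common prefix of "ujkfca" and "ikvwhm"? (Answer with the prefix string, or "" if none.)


String 1: 'ujkfca'
String 2: 'ikvwhm'
Compare position by position:
pos 0: 'u' vs 'i' differ -> stop
Longest common prefix: "" (length 0)


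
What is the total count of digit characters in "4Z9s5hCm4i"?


Input string: '4Z9s5hCm4i'
Operation: count digit characters (0-9)
Scan: '4'(digit), 'Z', '9'(digit), 's', '5'(digit), 'h', 'C', 'm', '4'(digit), 'i'
Digits found: 4
Result: 4


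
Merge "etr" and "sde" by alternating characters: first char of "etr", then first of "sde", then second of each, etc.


String 1: 'etr'
String 2: 'sde'
Operation: alternate characters
Pairs: 'e'+'s', 't'+'d', 'r'+'e'
Result: estdre


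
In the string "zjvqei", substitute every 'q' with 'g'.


Input string: 'zjvqei'
Operation: replace 'q' with 'g'
Positions of 'q': 3
After replacement: zjvgei


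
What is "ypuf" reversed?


Input string: 'ypuf'
Operation: reverse character order
Original order: 'y' -> 'p' -> 'u' -> 'f'
Reversed order: 'f' -> 'u' -> 'p' -> 'y'
Result: fupy


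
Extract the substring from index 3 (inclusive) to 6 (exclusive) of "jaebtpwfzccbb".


Input string: 'jaebtpwfzccbb'
Operation: slice [3:6]
Extract characters: s[3]='b', s[4]='t', s[5]='p'
Result: btp


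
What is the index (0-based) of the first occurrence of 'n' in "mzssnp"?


Input string: 'mzssnp'
Target: 'n'
Scanning left to right: s[0]='m', s[1]='z', s[2]='s', s[3]='s', s[4]='n'
First match at index: 4
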